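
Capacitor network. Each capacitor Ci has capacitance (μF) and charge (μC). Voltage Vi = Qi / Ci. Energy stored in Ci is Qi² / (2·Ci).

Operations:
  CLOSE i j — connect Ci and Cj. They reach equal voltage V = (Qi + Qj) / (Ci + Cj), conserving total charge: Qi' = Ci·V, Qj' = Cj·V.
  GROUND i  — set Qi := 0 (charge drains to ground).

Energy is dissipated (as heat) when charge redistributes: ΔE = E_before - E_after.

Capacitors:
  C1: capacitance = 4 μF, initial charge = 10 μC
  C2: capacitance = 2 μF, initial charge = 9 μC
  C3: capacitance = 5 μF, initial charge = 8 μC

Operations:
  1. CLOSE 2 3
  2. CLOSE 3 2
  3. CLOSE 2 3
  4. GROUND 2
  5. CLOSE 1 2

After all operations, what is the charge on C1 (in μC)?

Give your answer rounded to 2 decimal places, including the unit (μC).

Initial: C1(4μF, Q=10μC, V=2.50V), C2(2μF, Q=9μC, V=4.50V), C3(5μF, Q=8μC, V=1.60V)
Op 1: CLOSE 2-3: Q_total=17.00, C_total=7.00, V=2.43; Q2=4.86, Q3=12.14; dissipated=6.007
Op 2: CLOSE 3-2: Q_total=17.00, C_total=7.00, V=2.43; Q3=12.14, Q2=4.86; dissipated=0.000
Op 3: CLOSE 2-3: Q_total=17.00, C_total=7.00, V=2.43; Q2=4.86, Q3=12.14; dissipated=0.000
Op 4: GROUND 2: Q2=0; energy lost=5.898
Op 5: CLOSE 1-2: Q_total=10.00, C_total=6.00, V=1.67; Q1=6.67, Q2=3.33; dissipated=4.167
Final charges: Q1=6.67, Q2=3.33, Q3=12.14

Answer: 6.67 μC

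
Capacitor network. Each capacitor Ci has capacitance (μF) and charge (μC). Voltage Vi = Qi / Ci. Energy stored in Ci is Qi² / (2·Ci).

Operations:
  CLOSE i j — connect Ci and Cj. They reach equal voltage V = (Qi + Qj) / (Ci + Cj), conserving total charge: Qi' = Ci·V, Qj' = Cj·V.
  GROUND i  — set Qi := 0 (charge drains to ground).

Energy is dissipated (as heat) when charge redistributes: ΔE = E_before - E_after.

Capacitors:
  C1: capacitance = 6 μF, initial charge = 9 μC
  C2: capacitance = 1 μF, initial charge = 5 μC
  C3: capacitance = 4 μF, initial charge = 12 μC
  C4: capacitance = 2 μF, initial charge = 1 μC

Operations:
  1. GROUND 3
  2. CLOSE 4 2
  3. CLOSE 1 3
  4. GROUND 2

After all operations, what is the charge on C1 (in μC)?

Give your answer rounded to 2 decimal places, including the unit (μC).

Initial: C1(6μF, Q=9μC, V=1.50V), C2(1μF, Q=5μC, V=5.00V), C3(4μF, Q=12μC, V=3.00V), C4(2μF, Q=1μC, V=0.50V)
Op 1: GROUND 3: Q3=0; energy lost=18.000
Op 2: CLOSE 4-2: Q_total=6.00, C_total=3.00, V=2.00; Q4=4.00, Q2=2.00; dissipated=6.750
Op 3: CLOSE 1-3: Q_total=9.00, C_total=10.00, V=0.90; Q1=5.40, Q3=3.60; dissipated=2.700
Op 4: GROUND 2: Q2=0; energy lost=2.000
Final charges: Q1=5.40, Q2=0.00, Q3=3.60, Q4=4.00

Answer: 5.40 μC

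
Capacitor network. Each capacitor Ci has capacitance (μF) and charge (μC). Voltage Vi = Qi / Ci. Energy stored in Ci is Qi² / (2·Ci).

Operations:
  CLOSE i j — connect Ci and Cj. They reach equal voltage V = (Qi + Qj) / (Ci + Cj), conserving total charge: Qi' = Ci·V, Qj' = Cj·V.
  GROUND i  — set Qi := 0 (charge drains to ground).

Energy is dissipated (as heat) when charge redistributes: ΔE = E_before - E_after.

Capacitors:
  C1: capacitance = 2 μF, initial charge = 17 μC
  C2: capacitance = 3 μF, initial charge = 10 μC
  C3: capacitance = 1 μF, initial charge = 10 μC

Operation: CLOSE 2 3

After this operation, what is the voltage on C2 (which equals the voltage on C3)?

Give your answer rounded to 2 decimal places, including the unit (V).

Answer: 5.00 V

Derivation:
Initial: C1(2μF, Q=17μC, V=8.50V), C2(3μF, Q=10μC, V=3.33V), C3(1μF, Q=10μC, V=10.00V)
Op 1: CLOSE 2-3: Q_total=20.00, C_total=4.00, V=5.00; Q2=15.00, Q3=5.00; dissipated=16.667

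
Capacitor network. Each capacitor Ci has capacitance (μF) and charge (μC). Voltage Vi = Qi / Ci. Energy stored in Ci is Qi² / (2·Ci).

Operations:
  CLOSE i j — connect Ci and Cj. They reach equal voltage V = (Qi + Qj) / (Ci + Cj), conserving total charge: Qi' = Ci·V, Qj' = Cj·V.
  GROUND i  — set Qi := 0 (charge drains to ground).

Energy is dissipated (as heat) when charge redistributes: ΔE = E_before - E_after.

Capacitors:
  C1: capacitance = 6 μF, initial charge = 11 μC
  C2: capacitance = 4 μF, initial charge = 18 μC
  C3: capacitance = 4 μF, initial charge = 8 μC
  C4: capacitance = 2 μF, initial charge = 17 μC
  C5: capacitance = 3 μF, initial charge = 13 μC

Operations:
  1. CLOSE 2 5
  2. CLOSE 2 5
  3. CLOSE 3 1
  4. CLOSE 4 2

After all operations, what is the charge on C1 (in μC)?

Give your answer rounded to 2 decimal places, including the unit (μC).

Answer: 11.40 μC

Derivation:
Initial: C1(6μF, Q=11μC, V=1.83V), C2(4μF, Q=18μC, V=4.50V), C3(4μF, Q=8μC, V=2.00V), C4(2μF, Q=17μC, V=8.50V), C5(3μF, Q=13μC, V=4.33V)
Op 1: CLOSE 2-5: Q_total=31.00, C_total=7.00, V=4.43; Q2=17.71, Q5=13.29; dissipated=0.024
Op 2: CLOSE 2-5: Q_total=31.00, C_total=7.00, V=4.43; Q2=17.71, Q5=13.29; dissipated=0.000
Op 3: CLOSE 3-1: Q_total=19.00, C_total=10.00, V=1.90; Q3=7.60, Q1=11.40; dissipated=0.033
Op 4: CLOSE 4-2: Q_total=34.71, C_total=6.00, V=5.79; Q4=11.57, Q2=23.14; dissipated=11.051
Final charges: Q1=11.40, Q2=23.14, Q3=7.60, Q4=11.57, Q5=13.29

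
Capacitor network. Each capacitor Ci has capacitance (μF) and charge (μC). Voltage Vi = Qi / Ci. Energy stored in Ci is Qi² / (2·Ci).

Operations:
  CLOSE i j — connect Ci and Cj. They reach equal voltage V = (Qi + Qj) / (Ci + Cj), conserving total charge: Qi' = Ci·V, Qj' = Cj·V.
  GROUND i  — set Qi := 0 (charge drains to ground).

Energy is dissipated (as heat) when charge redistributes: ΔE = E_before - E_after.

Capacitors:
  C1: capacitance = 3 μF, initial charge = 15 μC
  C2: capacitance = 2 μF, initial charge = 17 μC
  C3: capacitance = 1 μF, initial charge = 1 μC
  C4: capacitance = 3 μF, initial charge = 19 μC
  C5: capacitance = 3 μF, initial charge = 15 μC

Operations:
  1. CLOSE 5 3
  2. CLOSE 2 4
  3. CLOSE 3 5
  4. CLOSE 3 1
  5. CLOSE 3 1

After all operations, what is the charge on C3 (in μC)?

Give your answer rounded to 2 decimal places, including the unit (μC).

Answer: 4.75 μC

Derivation:
Initial: C1(3μF, Q=15μC, V=5.00V), C2(2μF, Q=17μC, V=8.50V), C3(1μF, Q=1μC, V=1.00V), C4(3μF, Q=19μC, V=6.33V), C5(3μF, Q=15μC, V=5.00V)
Op 1: CLOSE 5-3: Q_total=16.00, C_total=4.00, V=4.00; Q5=12.00, Q3=4.00; dissipated=6.000
Op 2: CLOSE 2-4: Q_total=36.00, C_total=5.00, V=7.20; Q2=14.40, Q4=21.60; dissipated=2.817
Op 3: CLOSE 3-5: Q_total=16.00, C_total=4.00, V=4.00; Q3=4.00, Q5=12.00; dissipated=0.000
Op 4: CLOSE 3-1: Q_total=19.00, C_total=4.00, V=4.75; Q3=4.75, Q1=14.25; dissipated=0.375
Op 5: CLOSE 3-1: Q_total=19.00, C_total=4.00, V=4.75; Q3=4.75, Q1=14.25; dissipated=0.000
Final charges: Q1=14.25, Q2=14.40, Q3=4.75, Q4=21.60, Q5=12.00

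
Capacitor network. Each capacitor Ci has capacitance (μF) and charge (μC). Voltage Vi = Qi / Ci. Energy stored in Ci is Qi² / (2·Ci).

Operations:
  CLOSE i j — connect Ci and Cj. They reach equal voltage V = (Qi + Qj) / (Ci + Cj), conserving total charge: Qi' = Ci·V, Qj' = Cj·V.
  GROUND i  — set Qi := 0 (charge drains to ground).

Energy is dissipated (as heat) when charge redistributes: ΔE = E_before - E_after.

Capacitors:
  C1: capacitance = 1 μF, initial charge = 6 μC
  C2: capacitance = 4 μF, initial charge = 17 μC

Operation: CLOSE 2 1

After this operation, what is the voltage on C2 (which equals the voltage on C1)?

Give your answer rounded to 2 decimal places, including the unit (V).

Initial: C1(1μF, Q=6μC, V=6.00V), C2(4μF, Q=17μC, V=4.25V)
Op 1: CLOSE 2-1: Q_total=23.00, C_total=5.00, V=4.60; Q2=18.40, Q1=4.60; dissipated=1.225

Answer: 4.60 V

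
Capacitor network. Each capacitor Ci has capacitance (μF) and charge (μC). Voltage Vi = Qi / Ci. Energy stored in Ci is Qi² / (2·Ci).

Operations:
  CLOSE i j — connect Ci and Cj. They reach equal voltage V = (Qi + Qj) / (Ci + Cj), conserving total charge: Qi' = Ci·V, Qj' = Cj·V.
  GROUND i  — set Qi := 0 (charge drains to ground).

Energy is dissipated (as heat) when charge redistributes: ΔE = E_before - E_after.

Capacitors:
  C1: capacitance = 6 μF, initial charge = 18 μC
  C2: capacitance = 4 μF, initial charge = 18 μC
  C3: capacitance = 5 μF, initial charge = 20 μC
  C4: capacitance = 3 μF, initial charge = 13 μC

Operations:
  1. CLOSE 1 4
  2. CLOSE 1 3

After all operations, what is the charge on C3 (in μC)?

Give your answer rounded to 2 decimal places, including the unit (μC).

Answer: 18.48 μC

Derivation:
Initial: C1(6μF, Q=18μC, V=3.00V), C2(4μF, Q=18μC, V=4.50V), C3(5μF, Q=20μC, V=4.00V), C4(3μF, Q=13μC, V=4.33V)
Op 1: CLOSE 1-4: Q_total=31.00, C_total=9.00, V=3.44; Q1=20.67, Q4=10.33; dissipated=1.778
Op 2: CLOSE 1-3: Q_total=40.67, C_total=11.00, V=3.70; Q1=22.18, Q3=18.48; dissipated=0.421
Final charges: Q1=22.18, Q2=18.00, Q3=18.48, Q4=10.33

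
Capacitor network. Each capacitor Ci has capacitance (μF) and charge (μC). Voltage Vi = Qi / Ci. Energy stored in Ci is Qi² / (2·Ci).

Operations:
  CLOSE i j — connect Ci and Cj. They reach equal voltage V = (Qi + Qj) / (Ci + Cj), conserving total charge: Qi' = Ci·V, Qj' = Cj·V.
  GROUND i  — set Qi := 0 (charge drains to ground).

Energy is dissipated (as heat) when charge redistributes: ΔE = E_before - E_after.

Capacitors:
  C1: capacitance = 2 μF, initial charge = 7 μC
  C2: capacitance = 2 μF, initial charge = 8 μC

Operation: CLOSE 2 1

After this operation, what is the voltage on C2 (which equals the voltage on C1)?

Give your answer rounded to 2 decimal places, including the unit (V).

Answer: 3.75 V

Derivation:
Initial: C1(2μF, Q=7μC, V=3.50V), C2(2μF, Q=8μC, V=4.00V)
Op 1: CLOSE 2-1: Q_total=15.00, C_total=4.00, V=3.75; Q2=7.50, Q1=7.50; dissipated=0.125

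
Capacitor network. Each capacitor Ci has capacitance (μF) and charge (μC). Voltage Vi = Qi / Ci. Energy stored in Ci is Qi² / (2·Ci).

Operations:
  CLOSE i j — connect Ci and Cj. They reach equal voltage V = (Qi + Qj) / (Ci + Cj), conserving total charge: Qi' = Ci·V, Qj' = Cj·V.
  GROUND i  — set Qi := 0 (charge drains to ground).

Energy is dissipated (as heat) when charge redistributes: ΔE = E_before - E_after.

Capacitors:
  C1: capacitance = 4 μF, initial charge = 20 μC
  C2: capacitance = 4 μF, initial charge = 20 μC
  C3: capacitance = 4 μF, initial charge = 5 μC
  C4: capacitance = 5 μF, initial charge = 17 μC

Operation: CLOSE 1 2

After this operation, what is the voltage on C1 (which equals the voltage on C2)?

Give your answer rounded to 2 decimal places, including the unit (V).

Initial: C1(4μF, Q=20μC, V=5.00V), C2(4μF, Q=20μC, V=5.00V), C3(4μF, Q=5μC, V=1.25V), C4(5μF, Q=17μC, V=3.40V)
Op 1: CLOSE 1-2: Q_total=40.00, C_total=8.00, V=5.00; Q1=20.00, Q2=20.00; dissipated=0.000

Answer: 5.00 V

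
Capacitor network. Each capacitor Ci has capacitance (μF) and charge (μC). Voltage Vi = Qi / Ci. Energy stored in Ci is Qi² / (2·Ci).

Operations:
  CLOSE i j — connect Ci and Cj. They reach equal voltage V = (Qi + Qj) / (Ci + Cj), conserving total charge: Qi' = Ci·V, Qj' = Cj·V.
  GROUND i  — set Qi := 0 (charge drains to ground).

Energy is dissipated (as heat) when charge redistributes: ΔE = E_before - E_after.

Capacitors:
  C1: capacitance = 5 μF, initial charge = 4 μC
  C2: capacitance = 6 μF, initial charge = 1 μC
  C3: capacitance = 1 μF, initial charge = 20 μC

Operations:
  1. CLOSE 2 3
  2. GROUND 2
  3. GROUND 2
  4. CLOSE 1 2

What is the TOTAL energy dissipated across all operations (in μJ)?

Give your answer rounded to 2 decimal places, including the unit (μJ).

Answer: 196.46 μJ

Derivation:
Initial: C1(5μF, Q=4μC, V=0.80V), C2(6μF, Q=1μC, V=0.17V), C3(1μF, Q=20μC, V=20.00V)
Op 1: CLOSE 2-3: Q_total=21.00, C_total=7.00, V=3.00; Q2=18.00, Q3=3.00; dissipated=168.583
Op 2: GROUND 2: Q2=0; energy lost=27.000
Op 3: GROUND 2: Q2=0; energy lost=0.000
Op 4: CLOSE 1-2: Q_total=4.00, C_total=11.00, V=0.36; Q1=1.82, Q2=2.18; dissipated=0.873
Total dissipated: 196.456 μJ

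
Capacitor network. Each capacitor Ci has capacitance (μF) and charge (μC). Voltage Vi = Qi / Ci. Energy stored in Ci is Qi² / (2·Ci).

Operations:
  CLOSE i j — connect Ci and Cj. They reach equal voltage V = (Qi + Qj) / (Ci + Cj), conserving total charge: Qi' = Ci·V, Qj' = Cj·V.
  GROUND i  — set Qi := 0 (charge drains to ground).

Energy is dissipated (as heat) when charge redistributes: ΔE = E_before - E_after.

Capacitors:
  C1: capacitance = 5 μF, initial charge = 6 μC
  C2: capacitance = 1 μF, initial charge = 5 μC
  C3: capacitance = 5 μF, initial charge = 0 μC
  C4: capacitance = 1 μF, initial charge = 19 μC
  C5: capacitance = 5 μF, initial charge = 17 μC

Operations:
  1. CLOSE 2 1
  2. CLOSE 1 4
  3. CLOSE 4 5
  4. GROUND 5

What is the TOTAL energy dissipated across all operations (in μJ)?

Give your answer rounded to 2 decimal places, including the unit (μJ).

Initial: C1(5μF, Q=6μC, V=1.20V), C2(1μF, Q=5μC, V=5.00V), C3(5μF, Q=0μC, V=0.00V), C4(1μF, Q=19μC, V=19.00V), C5(5μF, Q=17μC, V=3.40V)
Op 1: CLOSE 2-1: Q_total=11.00, C_total=6.00, V=1.83; Q2=1.83, Q1=9.17; dissipated=6.017
Op 2: CLOSE 1-4: Q_total=28.17, C_total=6.00, V=4.69; Q1=23.47, Q4=4.69; dissipated=122.789
Op 3: CLOSE 4-5: Q_total=21.69, C_total=6.00, V=3.62; Q4=3.62, Q5=18.08; dissipated=0.698
Op 4: GROUND 5: Q5=0; energy lost=32.684
Total dissipated: 162.188 μJ

Answer: 162.19 μJ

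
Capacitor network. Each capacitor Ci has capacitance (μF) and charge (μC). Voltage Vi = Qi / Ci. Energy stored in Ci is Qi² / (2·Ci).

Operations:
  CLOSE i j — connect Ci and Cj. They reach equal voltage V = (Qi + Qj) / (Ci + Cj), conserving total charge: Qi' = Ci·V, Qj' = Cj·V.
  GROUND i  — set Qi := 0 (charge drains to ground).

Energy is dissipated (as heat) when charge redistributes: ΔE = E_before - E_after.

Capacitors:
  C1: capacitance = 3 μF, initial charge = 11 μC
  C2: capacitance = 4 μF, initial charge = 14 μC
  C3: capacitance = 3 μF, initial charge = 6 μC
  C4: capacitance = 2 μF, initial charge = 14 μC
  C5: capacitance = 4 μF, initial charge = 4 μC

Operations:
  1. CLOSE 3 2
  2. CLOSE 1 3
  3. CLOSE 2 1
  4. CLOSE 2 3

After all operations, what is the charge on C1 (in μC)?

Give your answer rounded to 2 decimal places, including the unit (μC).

Answer: 9.09 μC

Derivation:
Initial: C1(3μF, Q=11μC, V=3.67V), C2(4μF, Q=14μC, V=3.50V), C3(3μF, Q=6μC, V=2.00V), C4(2μF, Q=14μC, V=7.00V), C5(4μF, Q=4μC, V=1.00V)
Op 1: CLOSE 3-2: Q_total=20.00, C_total=7.00, V=2.86; Q3=8.57, Q2=11.43; dissipated=1.929
Op 2: CLOSE 1-3: Q_total=19.57, C_total=6.00, V=3.26; Q1=9.79, Q3=9.79; dissipated=0.491
Op 3: CLOSE 2-1: Q_total=21.21, C_total=7.00, V=3.03; Q2=12.12, Q1=9.09; dissipated=0.140
Op 4: CLOSE 2-3: Q_total=21.91, C_total=7.00, V=3.13; Q2=12.52, Q3=9.39; dissipated=0.046
Final charges: Q1=9.09, Q2=12.52, Q3=9.39, Q4=14.00, Q5=4.00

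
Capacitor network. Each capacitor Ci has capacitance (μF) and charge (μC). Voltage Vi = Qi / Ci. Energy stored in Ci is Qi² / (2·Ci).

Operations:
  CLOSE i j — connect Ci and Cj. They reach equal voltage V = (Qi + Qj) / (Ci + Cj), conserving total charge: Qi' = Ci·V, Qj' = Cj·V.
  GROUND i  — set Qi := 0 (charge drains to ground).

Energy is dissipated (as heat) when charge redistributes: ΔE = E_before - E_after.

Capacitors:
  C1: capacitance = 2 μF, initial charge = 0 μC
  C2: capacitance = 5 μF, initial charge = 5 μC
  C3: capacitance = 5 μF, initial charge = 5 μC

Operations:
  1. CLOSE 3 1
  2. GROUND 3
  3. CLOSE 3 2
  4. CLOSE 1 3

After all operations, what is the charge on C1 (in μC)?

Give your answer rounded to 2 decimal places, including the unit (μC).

Initial: C1(2μF, Q=0μC, V=0.00V), C2(5μF, Q=5μC, V=1.00V), C3(5μF, Q=5μC, V=1.00V)
Op 1: CLOSE 3-1: Q_total=5.00, C_total=7.00, V=0.71; Q3=3.57, Q1=1.43; dissipated=0.714
Op 2: GROUND 3: Q3=0; energy lost=1.276
Op 3: CLOSE 3-2: Q_total=5.00, C_total=10.00, V=0.50; Q3=2.50, Q2=2.50; dissipated=1.250
Op 4: CLOSE 1-3: Q_total=3.93, C_total=7.00, V=0.56; Q1=1.12, Q3=2.81; dissipated=0.033
Final charges: Q1=1.12, Q2=2.50, Q3=2.81

Answer: 1.12 μC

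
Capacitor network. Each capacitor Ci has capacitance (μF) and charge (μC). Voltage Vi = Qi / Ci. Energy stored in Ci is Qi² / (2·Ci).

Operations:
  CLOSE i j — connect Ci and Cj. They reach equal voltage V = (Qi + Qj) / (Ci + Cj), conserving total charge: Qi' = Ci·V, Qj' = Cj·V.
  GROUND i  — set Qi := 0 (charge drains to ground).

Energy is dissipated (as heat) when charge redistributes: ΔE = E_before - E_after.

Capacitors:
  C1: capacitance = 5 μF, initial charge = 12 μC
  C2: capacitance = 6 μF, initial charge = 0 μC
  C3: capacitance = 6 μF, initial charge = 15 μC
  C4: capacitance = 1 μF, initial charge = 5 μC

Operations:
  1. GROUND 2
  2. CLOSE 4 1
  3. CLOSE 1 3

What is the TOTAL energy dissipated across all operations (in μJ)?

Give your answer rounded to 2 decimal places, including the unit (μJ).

Answer: 2.97 μJ

Derivation:
Initial: C1(5μF, Q=12μC, V=2.40V), C2(6μF, Q=0μC, V=0.00V), C3(6μF, Q=15μC, V=2.50V), C4(1μF, Q=5μC, V=5.00V)
Op 1: GROUND 2: Q2=0; energy lost=0.000
Op 2: CLOSE 4-1: Q_total=17.00, C_total=6.00, V=2.83; Q4=2.83, Q1=14.17; dissipated=2.817
Op 3: CLOSE 1-3: Q_total=29.17, C_total=11.00, V=2.65; Q1=13.26, Q3=15.91; dissipated=0.152
Total dissipated: 2.968 μJ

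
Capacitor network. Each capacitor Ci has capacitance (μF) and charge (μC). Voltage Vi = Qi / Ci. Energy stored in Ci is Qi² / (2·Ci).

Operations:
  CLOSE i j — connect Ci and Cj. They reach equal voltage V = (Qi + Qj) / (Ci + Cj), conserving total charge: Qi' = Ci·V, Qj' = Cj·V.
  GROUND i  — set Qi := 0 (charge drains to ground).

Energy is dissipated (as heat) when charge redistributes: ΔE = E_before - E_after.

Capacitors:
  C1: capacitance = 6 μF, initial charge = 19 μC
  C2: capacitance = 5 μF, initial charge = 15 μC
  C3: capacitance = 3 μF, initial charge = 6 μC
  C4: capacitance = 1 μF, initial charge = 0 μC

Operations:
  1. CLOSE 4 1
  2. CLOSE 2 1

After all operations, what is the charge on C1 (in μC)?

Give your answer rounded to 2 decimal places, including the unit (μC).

Answer: 17.06 μC

Derivation:
Initial: C1(6μF, Q=19μC, V=3.17V), C2(5μF, Q=15μC, V=3.00V), C3(3μF, Q=6μC, V=2.00V), C4(1μF, Q=0μC, V=0.00V)
Op 1: CLOSE 4-1: Q_total=19.00, C_total=7.00, V=2.71; Q4=2.71, Q1=16.29; dissipated=4.298
Op 2: CLOSE 2-1: Q_total=31.29, C_total=11.00, V=2.84; Q2=14.22, Q1=17.06; dissipated=0.111
Final charges: Q1=17.06, Q2=14.22, Q3=6.00, Q4=2.71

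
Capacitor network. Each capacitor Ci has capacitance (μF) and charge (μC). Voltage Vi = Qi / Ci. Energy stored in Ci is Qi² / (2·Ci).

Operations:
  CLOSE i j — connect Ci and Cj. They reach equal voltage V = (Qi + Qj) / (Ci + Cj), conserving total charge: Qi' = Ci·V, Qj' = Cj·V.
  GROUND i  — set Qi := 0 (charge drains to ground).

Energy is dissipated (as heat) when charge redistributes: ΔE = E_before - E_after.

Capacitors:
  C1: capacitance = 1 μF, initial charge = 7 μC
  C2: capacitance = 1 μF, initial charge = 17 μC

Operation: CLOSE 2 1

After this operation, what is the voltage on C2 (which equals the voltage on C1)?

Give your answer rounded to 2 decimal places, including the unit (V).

Initial: C1(1μF, Q=7μC, V=7.00V), C2(1μF, Q=17μC, V=17.00V)
Op 1: CLOSE 2-1: Q_total=24.00, C_total=2.00, V=12.00; Q2=12.00, Q1=12.00; dissipated=25.000

Answer: 12.00 V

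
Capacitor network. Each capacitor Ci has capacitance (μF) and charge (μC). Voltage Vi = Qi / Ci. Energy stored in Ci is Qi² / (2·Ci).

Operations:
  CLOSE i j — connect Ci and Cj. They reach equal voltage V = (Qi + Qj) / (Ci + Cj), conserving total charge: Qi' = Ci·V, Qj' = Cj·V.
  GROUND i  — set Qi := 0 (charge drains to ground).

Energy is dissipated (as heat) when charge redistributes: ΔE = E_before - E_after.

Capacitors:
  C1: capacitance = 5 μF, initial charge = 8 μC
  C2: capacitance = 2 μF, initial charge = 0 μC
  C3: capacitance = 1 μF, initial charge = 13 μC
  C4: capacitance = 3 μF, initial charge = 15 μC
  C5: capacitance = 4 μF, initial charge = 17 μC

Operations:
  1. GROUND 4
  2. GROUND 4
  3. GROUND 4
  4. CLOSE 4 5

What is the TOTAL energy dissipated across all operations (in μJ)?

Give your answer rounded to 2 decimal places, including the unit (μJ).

Initial: C1(5μF, Q=8μC, V=1.60V), C2(2μF, Q=0μC, V=0.00V), C3(1μF, Q=13μC, V=13.00V), C4(3μF, Q=15μC, V=5.00V), C5(4μF, Q=17μC, V=4.25V)
Op 1: GROUND 4: Q4=0; energy lost=37.500
Op 2: GROUND 4: Q4=0; energy lost=0.000
Op 3: GROUND 4: Q4=0; energy lost=0.000
Op 4: CLOSE 4-5: Q_total=17.00, C_total=7.00, V=2.43; Q4=7.29, Q5=9.71; dissipated=15.482
Total dissipated: 52.982 μJ

Answer: 52.98 μJ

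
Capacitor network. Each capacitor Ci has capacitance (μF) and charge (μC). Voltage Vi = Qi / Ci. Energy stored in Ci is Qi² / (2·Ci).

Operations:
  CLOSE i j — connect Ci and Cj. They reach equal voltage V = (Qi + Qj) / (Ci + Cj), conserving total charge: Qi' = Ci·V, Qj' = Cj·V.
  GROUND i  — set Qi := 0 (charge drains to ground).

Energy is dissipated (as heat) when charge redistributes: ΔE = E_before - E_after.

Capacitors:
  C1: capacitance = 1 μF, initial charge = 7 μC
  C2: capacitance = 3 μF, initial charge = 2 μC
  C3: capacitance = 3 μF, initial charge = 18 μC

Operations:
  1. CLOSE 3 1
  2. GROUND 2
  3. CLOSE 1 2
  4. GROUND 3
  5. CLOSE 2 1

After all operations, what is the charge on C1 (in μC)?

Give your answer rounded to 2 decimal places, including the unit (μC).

Initial: C1(1μF, Q=7μC, V=7.00V), C2(3μF, Q=2μC, V=0.67V), C3(3μF, Q=18μC, V=6.00V)
Op 1: CLOSE 3-1: Q_total=25.00, C_total=4.00, V=6.25; Q3=18.75, Q1=6.25; dissipated=0.375
Op 2: GROUND 2: Q2=0; energy lost=0.667
Op 3: CLOSE 1-2: Q_total=6.25, C_total=4.00, V=1.56; Q1=1.56, Q2=4.69; dissipated=14.648
Op 4: GROUND 3: Q3=0; energy lost=58.594
Op 5: CLOSE 2-1: Q_total=6.25, C_total=4.00, V=1.56; Q2=4.69, Q1=1.56; dissipated=0.000
Final charges: Q1=1.56, Q2=4.69, Q3=0.00

Answer: 1.56 μC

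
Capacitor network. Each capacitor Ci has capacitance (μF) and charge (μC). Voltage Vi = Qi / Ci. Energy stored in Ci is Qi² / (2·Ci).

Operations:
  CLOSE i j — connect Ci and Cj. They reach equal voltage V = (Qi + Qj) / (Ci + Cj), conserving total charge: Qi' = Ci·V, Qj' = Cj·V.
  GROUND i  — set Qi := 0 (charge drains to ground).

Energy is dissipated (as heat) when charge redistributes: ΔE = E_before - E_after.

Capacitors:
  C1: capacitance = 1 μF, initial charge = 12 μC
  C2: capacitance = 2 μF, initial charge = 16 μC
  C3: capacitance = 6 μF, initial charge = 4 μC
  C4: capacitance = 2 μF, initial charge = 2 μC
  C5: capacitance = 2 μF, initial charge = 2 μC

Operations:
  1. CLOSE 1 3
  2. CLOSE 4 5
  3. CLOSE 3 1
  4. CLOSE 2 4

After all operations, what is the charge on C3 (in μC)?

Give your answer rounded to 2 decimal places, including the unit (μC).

Initial: C1(1μF, Q=12μC, V=12.00V), C2(2μF, Q=16μC, V=8.00V), C3(6μF, Q=4μC, V=0.67V), C4(2μF, Q=2μC, V=1.00V), C5(2μF, Q=2μC, V=1.00V)
Op 1: CLOSE 1-3: Q_total=16.00, C_total=7.00, V=2.29; Q1=2.29, Q3=13.71; dissipated=55.048
Op 2: CLOSE 4-5: Q_total=4.00, C_total=4.00, V=1.00; Q4=2.00, Q5=2.00; dissipated=0.000
Op 3: CLOSE 3-1: Q_total=16.00, C_total=7.00, V=2.29; Q3=13.71, Q1=2.29; dissipated=0.000
Op 4: CLOSE 2-4: Q_total=18.00, C_total=4.00, V=4.50; Q2=9.00, Q4=9.00; dissipated=24.500
Final charges: Q1=2.29, Q2=9.00, Q3=13.71, Q4=9.00, Q5=2.00

Answer: 13.71 μC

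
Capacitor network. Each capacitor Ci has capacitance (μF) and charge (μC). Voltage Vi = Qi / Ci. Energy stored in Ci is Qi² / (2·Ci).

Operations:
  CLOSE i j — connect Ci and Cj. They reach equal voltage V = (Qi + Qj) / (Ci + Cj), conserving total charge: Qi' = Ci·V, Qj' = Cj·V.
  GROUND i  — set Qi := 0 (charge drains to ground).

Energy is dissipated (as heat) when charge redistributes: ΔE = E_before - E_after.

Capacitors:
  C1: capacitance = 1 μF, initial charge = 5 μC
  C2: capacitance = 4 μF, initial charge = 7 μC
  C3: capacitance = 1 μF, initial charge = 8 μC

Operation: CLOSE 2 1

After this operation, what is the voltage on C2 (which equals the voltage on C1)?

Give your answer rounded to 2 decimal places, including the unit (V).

Answer: 2.40 V

Derivation:
Initial: C1(1μF, Q=5μC, V=5.00V), C2(4μF, Q=7μC, V=1.75V), C3(1μF, Q=8μC, V=8.00V)
Op 1: CLOSE 2-1: Q_total=12.00, C_total=5.00, V=2.40; Q2=9.60, Q1=2.40; dissipated=4.225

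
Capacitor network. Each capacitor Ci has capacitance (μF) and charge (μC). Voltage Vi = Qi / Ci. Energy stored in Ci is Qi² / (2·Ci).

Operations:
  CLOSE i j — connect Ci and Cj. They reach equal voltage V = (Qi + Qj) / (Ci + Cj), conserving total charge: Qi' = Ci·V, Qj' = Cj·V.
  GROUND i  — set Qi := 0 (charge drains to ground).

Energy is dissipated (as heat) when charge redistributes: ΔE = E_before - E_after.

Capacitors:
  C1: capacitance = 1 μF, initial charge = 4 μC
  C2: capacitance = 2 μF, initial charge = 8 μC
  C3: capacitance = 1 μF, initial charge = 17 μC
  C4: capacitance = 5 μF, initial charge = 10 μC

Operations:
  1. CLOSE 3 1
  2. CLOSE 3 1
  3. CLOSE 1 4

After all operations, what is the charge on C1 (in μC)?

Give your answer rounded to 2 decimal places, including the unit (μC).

Answer: 3.42 μC

Derivation:
Initial: C1(1μF, Q=4μC, V=4.00V), C2(2μF, Q=8μC, V=4.00V), C3(1μF, Q=17μC, V=17.00V), C4(5μF, Q=10μC, V=2.00V)
Op 1: CLOSE 3-1: Q_total=21.00, C_total=2.00, V=10.50; Q3=10.50, Q1=10.50; dissipated=42.250
Op 2: CLOSE 3-1: Q_total=21.00, C_total=2.00, V=10.50; Q3=10.50, Q1=10.50; dissipated=0.000
Op 3: CLOSE 1-4: Q_total=20.50, C_total=6.00, V=3.42; Q1=3.42, Q4=17.08; dissipated=30.104
Final charges: Q1=3.42, Q2=8.00, Q3=10.50, Q4=17.08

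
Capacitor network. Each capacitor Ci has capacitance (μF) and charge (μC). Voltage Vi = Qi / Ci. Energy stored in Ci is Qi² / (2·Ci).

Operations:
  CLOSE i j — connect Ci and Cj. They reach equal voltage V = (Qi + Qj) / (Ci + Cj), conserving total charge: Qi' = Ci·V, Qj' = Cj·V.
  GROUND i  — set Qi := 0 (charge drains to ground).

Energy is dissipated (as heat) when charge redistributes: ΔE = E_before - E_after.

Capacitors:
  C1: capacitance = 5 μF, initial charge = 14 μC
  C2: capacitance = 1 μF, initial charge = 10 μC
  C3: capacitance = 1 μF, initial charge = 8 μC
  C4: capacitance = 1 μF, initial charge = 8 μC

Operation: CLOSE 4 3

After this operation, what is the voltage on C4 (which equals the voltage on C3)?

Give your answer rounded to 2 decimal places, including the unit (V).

Initial: C1(5μF, Q=14μC, V=2.80V), C2(1μF, Q=10μC, V=10.00V), C3(1μF, Q=8μC, V=8.00V), C4(1μF, Q=8μC, V=8.00V)
Op 1: CLOSE 4-3: Q_total=16.00, C_total=2.00, V=8.00; Q4=8.00, Q3=8.00; dissipated=0.000

Answer: 8.00 V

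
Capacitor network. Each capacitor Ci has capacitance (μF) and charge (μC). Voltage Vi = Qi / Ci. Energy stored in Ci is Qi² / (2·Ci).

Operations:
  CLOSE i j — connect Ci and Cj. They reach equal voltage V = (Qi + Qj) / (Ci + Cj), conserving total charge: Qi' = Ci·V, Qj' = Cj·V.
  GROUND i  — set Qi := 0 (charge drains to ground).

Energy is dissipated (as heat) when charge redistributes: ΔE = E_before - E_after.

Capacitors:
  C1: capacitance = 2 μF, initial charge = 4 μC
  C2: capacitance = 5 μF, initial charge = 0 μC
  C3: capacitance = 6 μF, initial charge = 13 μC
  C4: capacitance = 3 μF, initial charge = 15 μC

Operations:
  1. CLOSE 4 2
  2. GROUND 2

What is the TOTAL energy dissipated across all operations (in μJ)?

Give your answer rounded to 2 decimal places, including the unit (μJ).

Initial: C1(2μF, Q=4μC, V=2.00V), C2(5μF, Q=0μC, V=0.00V), C3(6μF, Q=13μC, V=2.17V), C4(3μF, Q=15μC, V=5.00V)
Op 1: CLOSE 4-2: Q_total=15.00, C_total=8.00, V=1.88; Q4=5.62, Q2=9.38; dissipated=23.438
Op 2: GROUND 2: Q2=0; energy lost=8.789
Total dissipated: 32.227 μJ

Answer: 32.23 μJ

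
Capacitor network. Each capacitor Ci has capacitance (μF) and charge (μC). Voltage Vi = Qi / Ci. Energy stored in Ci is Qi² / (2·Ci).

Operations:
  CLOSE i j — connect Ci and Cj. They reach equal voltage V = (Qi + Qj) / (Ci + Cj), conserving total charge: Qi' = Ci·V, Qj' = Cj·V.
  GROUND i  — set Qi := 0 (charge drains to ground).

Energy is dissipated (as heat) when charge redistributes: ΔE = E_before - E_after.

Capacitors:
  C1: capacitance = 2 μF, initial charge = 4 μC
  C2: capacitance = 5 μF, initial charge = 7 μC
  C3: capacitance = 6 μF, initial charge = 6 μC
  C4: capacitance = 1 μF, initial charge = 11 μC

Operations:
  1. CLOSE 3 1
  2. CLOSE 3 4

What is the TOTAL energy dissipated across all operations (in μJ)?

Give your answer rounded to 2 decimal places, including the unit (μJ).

Answer: 41.49 μJ

Derivation:
Initial: C1(2μF, Q=4μC, V=2.00V), C2(5μF, Q=7μC, V=1.40V), C3(6μF, Q=6μC, V=1.00V), C4(1μF, Q=11μC, V=11.00V)
Op 1: CLOSE 3-1: Q_total=10.00, C_total=8.00, V=1.25; Q3=7.50, Q1=2.50; dissipated=0.750
Op 2: CLOSE 3-4: Q_total=18.50, C_total=7.00, V=2.64; Q3=15.86, Q4=2.64; dissipated=40.741
Total dissipated: 41.491 μJ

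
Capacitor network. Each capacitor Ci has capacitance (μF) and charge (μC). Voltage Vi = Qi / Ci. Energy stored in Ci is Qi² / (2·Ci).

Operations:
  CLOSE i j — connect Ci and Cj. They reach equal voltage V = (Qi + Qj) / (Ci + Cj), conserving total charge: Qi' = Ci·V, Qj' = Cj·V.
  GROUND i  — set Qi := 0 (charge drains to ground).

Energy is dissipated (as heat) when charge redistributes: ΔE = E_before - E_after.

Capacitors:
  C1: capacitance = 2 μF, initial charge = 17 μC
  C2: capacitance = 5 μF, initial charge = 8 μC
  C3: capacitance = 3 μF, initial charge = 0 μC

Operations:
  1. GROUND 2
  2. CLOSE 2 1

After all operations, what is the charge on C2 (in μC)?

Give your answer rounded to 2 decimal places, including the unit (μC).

Answer: 12.14 μC

Derivation:
Initial: C1(2μF, Q=17μC, V=8.50V), C2(5μF, Q=8μC, V=1.60V), C3(3μF, Q=0μC, V=0.00V)
Op 1: GROUND 2: Q2=0; energy lost=6.400
Op 2: CLOSE 2-1: Q_total=17.00, C_total=7.00, V=2.43; Q2=12.14, Q1=4.86; dissipated=51.607
Final charges: Q1=4.86, Q2=12.14, Q3=0.00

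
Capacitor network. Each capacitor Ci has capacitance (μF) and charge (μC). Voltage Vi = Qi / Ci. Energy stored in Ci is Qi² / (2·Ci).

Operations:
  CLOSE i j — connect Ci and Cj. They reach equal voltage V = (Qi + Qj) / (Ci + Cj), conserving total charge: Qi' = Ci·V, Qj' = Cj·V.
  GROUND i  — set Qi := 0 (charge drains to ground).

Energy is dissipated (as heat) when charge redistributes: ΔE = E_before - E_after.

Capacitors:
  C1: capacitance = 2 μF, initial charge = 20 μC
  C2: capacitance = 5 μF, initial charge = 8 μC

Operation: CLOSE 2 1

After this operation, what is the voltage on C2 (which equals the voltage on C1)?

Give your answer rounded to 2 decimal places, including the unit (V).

Answer: 4.00 V

Derivation:
Initial: C1(2μF, Q=20μC, V=10.00V), C2(5μF, Q=8μC, V=1.60V)
Op 1: CLOSE 2-1: Q_total=28.00, C_total=7.00, V=4.00; Q2=20.00, Q1=8.00; dissipated=50.400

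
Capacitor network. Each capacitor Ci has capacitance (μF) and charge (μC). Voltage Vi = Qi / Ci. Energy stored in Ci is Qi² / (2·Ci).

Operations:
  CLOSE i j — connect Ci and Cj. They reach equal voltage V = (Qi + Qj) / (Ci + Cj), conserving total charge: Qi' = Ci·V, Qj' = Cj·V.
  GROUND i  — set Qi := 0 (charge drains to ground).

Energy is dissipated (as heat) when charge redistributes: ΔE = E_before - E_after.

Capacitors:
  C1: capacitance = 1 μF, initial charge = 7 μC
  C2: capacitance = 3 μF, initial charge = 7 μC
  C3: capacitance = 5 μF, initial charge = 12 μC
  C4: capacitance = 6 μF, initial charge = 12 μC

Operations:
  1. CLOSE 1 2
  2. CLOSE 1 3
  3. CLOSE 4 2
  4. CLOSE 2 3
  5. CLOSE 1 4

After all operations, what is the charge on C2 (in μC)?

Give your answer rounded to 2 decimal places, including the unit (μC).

Initial: C1(1μF, Q=7μC, V=7.00V), C2(3μF, Q=7μC, V=2.33V), C3(5μF, Q=12μC, V=2.40V), C4(6μF, Q=12μC, V=2.00V)
Op 1: CLOSE 1-2: Q_total=14.00, C_total=4.00, V=3.50; Q1=3.50, Q2=10.50; dissipated=8.167
Op 2: CLOSE 1-3: Q_total=15.50, C_total=6.00, V=2.58; Q1=2.58, Q3=12.92; dissipated=0.504
Op 3: CLOSE 4-2: Q_total=22.50, C_total=9.00, V=2.50; Q4=15.00, Q2=7.50; dissipated=2.250
Op 4: CLOSE 2-3: Q_total=20.42, C_total=8.00, V=2.55; Q2=7.66, Q3=12.76; dissipated=0.007
Op 5: CLOSE 1-4: Q_total=17.58, C_total=7.00, V=2.51; Q1=2.51, Q4=15.07; dissipated=0.003
Final charges: Q1=2.51, Q2=7.66, Q3=12.76, Q4=15.07

Answer: 7.66 μC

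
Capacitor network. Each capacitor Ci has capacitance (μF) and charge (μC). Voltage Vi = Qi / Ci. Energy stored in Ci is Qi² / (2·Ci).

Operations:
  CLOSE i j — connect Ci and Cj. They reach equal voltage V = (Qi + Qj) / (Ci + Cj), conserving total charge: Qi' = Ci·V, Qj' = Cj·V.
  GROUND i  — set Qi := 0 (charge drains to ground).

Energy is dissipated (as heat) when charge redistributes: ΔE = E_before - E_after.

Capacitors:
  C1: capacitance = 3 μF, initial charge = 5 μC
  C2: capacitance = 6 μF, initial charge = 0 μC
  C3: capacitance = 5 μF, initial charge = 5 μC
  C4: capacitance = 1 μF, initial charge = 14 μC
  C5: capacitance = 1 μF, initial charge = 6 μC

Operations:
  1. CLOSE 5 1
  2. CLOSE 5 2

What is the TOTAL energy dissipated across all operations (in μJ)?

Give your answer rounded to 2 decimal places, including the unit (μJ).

Initial: C1(3μF, Q=5μC, V=1.67V), C2(6μF, Q=0μC, V=0.00V), C3(5μF, Q=5μC, V=1.00V), C4(1μF, Q=14μC, V=14.00V), C5(1μF, Q=6μC, V=6.00V)
Op 1: CLOSE 5-1: Q_total=11.00, C_total=4.00, V=2.75; Q5=2.75, Q1=8.25; dissipated=7.042
Op 2: CLOSE 5-2: Q_total=2.75, C_total=7.00, V=0.39; Q5=0.39, Q2=2.36; dissipated=3.241
Total dissipated: 10.283 μJ

Answer: 10.28 μJ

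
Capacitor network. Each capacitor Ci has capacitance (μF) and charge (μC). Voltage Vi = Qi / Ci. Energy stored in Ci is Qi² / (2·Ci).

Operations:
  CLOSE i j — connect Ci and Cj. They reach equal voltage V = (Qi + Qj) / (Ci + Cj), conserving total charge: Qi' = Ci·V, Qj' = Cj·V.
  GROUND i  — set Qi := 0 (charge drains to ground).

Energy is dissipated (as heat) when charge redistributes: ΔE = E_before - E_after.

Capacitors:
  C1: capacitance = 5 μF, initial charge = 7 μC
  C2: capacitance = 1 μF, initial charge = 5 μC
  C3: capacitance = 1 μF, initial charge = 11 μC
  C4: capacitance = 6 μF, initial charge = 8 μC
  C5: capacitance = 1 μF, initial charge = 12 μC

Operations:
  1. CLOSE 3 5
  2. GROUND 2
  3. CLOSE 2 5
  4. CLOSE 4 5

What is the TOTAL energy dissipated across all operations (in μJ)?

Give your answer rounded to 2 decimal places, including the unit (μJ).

Answer: 54.17 μJ

Derivation:
Initial: C1(5μF, Q=7μC, V=1.40V), C2(1μF, Q=5μC, V=5.00V), C3(1μF, Q=11μC, V=11.00V), C4(6μF, Q=8μC, V=1.33V), C5(1μF, Q=12μC, V=12.00V)
Op 1: CLOSE 3-5: Q_total=23.00, C_total=2.00, V=11.50; Q3=11.50, Q5=11.50; dissipated=0.250
Op 2: GROUND 2: Q2=0; energy lost=12.500
Op 3: CLOSE 2-5: Q_total=11.50, C_total=2.00, V=5.75; Q2=5.75, Q5=5.75; dissipated=33.062
Op 4: CLOSE 4-5: Q_total=13.75, C_total=7.00, V=1.96; Q4=11.79, Q5=1.96; dissipated=8.360
Total dissipated: 54.173 μJ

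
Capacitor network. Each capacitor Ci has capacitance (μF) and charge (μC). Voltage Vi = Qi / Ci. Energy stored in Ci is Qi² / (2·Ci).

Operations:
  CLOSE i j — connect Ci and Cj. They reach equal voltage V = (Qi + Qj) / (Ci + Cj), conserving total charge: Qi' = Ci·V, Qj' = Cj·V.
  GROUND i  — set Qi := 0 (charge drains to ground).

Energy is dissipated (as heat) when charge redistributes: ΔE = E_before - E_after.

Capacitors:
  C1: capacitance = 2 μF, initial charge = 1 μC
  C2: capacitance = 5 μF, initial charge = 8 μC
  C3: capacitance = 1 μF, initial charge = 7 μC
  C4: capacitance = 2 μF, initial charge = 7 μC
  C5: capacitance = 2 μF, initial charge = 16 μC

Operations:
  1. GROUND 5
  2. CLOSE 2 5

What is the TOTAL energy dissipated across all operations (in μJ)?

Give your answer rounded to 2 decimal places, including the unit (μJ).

Initial: C1(2μF, Q=1μC, V=0.50V), C2(5μF, Q=8μC, V=1.60V), C3(1μF, Q=7μC, V=7.00V), C4(2μF, Q=7μC, V=3.50V), C5(2μF, Q=16μC, V=8.00V)
Op 1: GROUND 5: Q5=0; energy lost=64.000
Op 2: CLOSE 2-5: Q_total=8.00, C_total=7.00, V=1.14; Q2=5.71, Q5=2.29; dissipated=1.829
Total dissipated: 65.829 μJ

Answer: 65.83 μJ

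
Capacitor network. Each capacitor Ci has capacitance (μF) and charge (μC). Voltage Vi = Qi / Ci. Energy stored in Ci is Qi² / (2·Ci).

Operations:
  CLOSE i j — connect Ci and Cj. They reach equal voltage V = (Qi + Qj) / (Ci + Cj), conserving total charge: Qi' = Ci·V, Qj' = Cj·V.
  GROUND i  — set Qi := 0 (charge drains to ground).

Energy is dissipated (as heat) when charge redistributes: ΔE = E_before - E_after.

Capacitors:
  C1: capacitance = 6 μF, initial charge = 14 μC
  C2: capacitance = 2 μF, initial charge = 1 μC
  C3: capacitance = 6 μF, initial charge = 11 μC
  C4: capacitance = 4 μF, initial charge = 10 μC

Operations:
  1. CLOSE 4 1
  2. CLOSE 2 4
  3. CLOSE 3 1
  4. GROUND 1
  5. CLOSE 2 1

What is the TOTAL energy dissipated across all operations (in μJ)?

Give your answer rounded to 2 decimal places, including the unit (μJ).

Answer: 18.70 μJ

Derivation:
Initial: C1(6μF, Q=14μC, V=2.33V), C2(2μF, Q=1μC, V=0.50V), C3(6μF, Q=11μC, V=1.83V), C4(4μF, Q=10μC, V=2.50V)
Op 1: CLOSE 4-1: Q_total=24.00, C_total=10.00, V=2.40; Q4=9.60, Q1=14.40; dissipated=0.033
Op 2: CLOSE 2-4: Q_total=10.60, C_total=6.00, V=1.77; Q2=3.53, Q4=7.07; dissipated=2.407
Op 3: CLOSE 3-1: Q_total=25.40, C_total=12.00, V=2.12; Q3=12.70, Q1=12.70; dissipated=0.482
Op 4: GROUND 1: Q1=0; energy lost=13.441
Op 5: CLOSE 2-1: Q_total=3.53, C_total=8.00, V=0.44; Q2=0.88, Q1=2.65; dissipated=2.341
Total dissipated: 18.703 μJ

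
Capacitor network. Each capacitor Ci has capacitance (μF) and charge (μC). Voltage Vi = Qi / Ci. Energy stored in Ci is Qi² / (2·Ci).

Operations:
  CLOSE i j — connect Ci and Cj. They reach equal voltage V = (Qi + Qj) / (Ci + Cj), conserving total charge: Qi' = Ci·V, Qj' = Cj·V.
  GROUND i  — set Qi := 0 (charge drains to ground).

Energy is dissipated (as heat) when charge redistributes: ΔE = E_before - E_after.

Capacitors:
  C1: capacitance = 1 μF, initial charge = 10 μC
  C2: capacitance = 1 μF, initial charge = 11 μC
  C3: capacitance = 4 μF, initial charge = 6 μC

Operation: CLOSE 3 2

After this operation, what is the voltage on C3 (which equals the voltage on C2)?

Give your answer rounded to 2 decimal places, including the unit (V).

Initial: C1(1μF, Q=10μC, V=10.00V), C2(1μF, Q=11μC, V=11.00V), C3(4μF, Q=6μC, V=1.50V)
Op 1: CLOSE 3-2: Q_total=17.00, C_total=5.00, V=3.40; Q3=13.60, Q2=3.40; dissipated=36.100

Answer: 3.40 V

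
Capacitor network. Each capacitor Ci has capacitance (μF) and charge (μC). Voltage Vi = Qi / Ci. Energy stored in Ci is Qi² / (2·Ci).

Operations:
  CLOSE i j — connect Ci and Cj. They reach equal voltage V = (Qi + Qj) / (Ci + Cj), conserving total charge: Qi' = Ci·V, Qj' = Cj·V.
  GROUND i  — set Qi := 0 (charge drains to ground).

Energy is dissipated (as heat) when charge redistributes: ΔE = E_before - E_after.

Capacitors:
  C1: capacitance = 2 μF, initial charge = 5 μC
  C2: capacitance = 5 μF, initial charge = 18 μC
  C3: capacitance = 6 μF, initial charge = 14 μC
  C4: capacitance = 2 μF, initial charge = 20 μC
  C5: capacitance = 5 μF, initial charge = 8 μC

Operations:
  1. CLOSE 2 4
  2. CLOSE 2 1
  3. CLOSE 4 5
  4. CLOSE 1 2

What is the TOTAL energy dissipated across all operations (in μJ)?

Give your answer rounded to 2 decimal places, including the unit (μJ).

Initial: C1(2μF, Q=5μC, V=2.50V), C2(5μF, Q=18μC, V=3.60V), C3(6μF, Q=14μC, V=2.33V), C4(2μF, Q=20μC, V=10.00V), C5(5μF, Q=8μC, V=1.60V)
Op 1: CLOSE 2-4: Q_total=38.00, C_total=7.00, V=5.43; Q2=27.14, Q4=10.86; dissipated=29.257
Op 2: CLOSE 2-1: Q_total=32.14, C_total=7.00, V=4.59; Q2=22.96, Q1=9.18; dissipated=6.126
Op 3: CLOSE 4-5: Q_total=18.86, C_total=7.00, V=2.69; Q4=5.39, Q5=13.47; dissipated=10.470
Op 4: CLOSE 1-2: Q_total=32.14, C_total=7.00, V=4.59; Q1=9.18, Q2=22.96; dissipated=0.000
Total dissipated: 45.853 μJ

Answer: 45.85 μJ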